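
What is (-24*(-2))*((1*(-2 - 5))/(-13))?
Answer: 336/13 ≈ 25.846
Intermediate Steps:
(-24*(-2))*((1*(-2 - 5))/(-13)) = 48*((1*(-7))*(-1/13)) = 48*(-7*(-1/13)) = 48*(7/13) = 336/13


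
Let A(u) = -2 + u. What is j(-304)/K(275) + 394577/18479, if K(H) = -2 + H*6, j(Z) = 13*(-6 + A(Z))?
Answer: 71914009/3806674 ≈ 18.892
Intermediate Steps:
j(Z) = -104 + 13*Z (j(Z) = 13*(-6 + (-2 + Z)) = 13*(-8 + Z) = -104 + 13*Z)
K(H) = -2 + 6*H
j(-304)/K(275) + 394577/18479 = (-104 + 13*(-304))/(-2 + 6*275) + 394577/18479 = (-104 - 3952)/(-2 + 1650) + 394577*(1/18479) = -4056/1648 + 394577/18479 = -4056*1/1648 + 394577/18479 = -507/206 + 394577/18479 = 71914009/3806674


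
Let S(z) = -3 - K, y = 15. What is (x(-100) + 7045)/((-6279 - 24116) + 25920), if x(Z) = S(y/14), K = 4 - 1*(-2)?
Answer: -7036/4475 ≈ -1.5723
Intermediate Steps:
K = 6 (K = 4 + 2 = 6)
S(z) = -9 (S(z) = -3 - 1*6 = -3 - 6 = -9)
x(Z) = -9
(x(-100) + 7045)/((-6279 - 24116) + 25920) = (-9 + 7045)/((-6279 - 24116) + 25920) = 7036/(-30395 + 25920) = 7036/(-4475) = 7036*(-1/4475) = -7036/4475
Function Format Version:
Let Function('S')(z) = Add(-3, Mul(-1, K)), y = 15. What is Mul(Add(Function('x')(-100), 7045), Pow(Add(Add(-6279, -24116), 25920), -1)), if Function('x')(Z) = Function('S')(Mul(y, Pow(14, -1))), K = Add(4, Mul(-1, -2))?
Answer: Rational(-7036, 4475) ≈ -1.5723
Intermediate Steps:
K = 6 (K = Add(4, 2) = 6)
Function('S')(z) = -9 (Function('S')(z) = Add(-3, Mul(-1, 6)) = Add(-3, -6) = -9)
Function('x')(Z) = -9
Mul(Add(Function('x')(-100), 7045), Pow(Add(Add(-6279, -24116), 25920), -1)) = Mul(Add(-9, 7045), Pow(Add(Add(-6279, -24116), 25920), -1)) = Mul(7036, Pow(Add(-30395, 25920), -1)) = Mul(7036, Pow(-4475, -1)) = Mul(7036, Rational(-1, 4475)) = Rational(-7036, 4475)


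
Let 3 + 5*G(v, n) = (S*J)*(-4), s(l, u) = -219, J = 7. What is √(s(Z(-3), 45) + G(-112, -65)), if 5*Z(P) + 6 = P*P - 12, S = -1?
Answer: I*√214 ≈ 14.629*I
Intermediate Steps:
Z(P) = -18/5 + P²/5 (Z(P) = -6/5 + (P*P - 12)/5 = -6/5 + (P² - 12)/5 = -6/5 + (-12 + P²)/5 = -6/5 + (-12/5 + P²/5) = -18/5 + P²/5)
G(v, n) = 5 (G(v, n) = -⅗ + (-1*7*(-4))/5 = -⅗ + (-7*(-4))/5 = -⅗ + (⅕)*28 = -⅗ + 28/5 = 5)
√(s(Z(-3), 45) + G(-112, -65)) = √(-219 + 5) = √(-214) = I*√214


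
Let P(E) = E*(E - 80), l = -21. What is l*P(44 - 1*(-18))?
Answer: 23436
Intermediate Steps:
P(E) = E*(-80 + E)
l*P(44 - 1*(-18)) = -21*(44 - 1*(-18))*(-80 + (44 - 1*(-18))) = -21*(44 + 18)*(-80 + (44 + 18)) = -1302*(-80 + 62) = -1302*(-18) = -21*(-1116) = 23436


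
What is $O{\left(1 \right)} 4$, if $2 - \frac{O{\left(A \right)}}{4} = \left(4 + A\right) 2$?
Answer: $-128$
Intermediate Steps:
$O{\left(A \right)} = -24 - 8 A$ ($O{\left(A \right)} = 8 - 4 \left(4 + A\right) 2 = 8 - 4 \left(8 + 2 A\right) = 8 - \left(32 + 8 A\right) = -24 - 8 A$)
$O{\left(1 \right)} 4 = \left(-24 - 8\right) 4 = \left(-32\right) 4 = -128$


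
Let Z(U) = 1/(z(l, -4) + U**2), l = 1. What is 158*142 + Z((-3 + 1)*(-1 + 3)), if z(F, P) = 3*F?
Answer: 426285/19 ≈ 22436.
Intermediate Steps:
Z(U) = 1/(3 + U**2) (Z(U) = 1/(3*1 + U**2) = 1/(3 + U**2))
158*142 + Z((-3 + 1)*(-1 + 3)) = 158*142 + 1/(3 + ((-3 + 1)*(-1 + 3))**2) = 22436 + 1/(3 + (-2*2)**2) = 22436 + 1/(3 + (-4)**2) = 22436 + 1/(3 + 16) = 22436 + 1/19 = 426285/19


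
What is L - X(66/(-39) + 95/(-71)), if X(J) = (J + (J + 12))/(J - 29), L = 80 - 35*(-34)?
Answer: 18775881/14782 ≈ 1270.2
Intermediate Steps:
L = 1270 (L = 80 + 1190 = 1270)
X(J) = (12 + 2*J)/(-29 + J) (X(J) = (J + (12 + J))/(-29 + J) = (12 + 2*J)/(-29 + J))
L - X(66/(-39) + 95/(-71)) = 1270 - 2*(6 + (66/(-39) + 95/(-71)))/(-29 + (66/(-39) + 95/(-71))) = 1270 - 2*(6 + (66*(-1/39) + 95*(-1/71)))/(-29 + (66*(-1/39) + 95*(-1/71))) = 1270 - 2*(6 + (-22/13 - 95/71))/(-29 + (-22/13 - 95/71)) = 1270 - 2*(6 - 2797/923)/(-29 - 2797/923) = 1270 - 2*2741/((-29564/923)*923) = 1270 - 2*(-923)*2741/(29564*923) = 1270 - 1*(-2741/14782) = 1270 + 2741/14782 = 18775881/14782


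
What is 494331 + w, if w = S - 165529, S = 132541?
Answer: 461343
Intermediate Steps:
w = -32988 (w = 132541 - 165529 = -32988)
494331 + w = 494331 - 32988 = 461343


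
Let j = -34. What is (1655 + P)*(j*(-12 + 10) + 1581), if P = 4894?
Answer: 10799301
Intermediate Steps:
(1655 + P)*(j*(-12 + 10) + 1581) = (1655 + 4894)*(-34*(-12 + 10) + 1581) = 6549*(-34*(-2) + 1581) = 6549*(68 + 1581) = 6549*1649 = 10799301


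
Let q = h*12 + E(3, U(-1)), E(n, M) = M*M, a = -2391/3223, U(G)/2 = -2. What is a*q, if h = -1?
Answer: -9564/3223 ≈ -2.9674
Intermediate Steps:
U(G) = -4 (U(G) = 2*(-2) = -4)
a = -2391/3223 (a = -2391*1/3223 = -2391/3223 ≈ -0.74186)
E(n, M) = M²
q = 4 (q = -1*12 + (-4)² = -12 + 16 = 4)
a*q = -2391/3223*4 = -9564/3223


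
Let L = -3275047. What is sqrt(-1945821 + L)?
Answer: 2*I*sqrt(1305217) ≈ 2284.9*I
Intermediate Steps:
sqrt(-1945821 + L) = sqrt(-1945821 - 3275047) = sqrt(-5220868) = 2*I*sqrt(1305217)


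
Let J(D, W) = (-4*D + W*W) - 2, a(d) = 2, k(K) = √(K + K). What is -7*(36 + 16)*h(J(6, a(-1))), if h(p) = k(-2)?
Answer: -728*I ≈ -728.0*I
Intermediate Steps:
k(K) = √2*√K (k(K) = √(2*K) = √2*√K)
J(D, W) = -2 + W² - 4*D (J(D, W) = (-4*D + W²) - 2 = (W² - 4*D) - 2 = -2 + W² - 4*D)
h(p) = 2*I (h(p) = √2*√(-2) = √2*(I*√2) = 2*I)
-7*(36 + 16)*h(J(6, a(-1))) = -7*(36 + 16)*2*I = -364*2*I = -728*I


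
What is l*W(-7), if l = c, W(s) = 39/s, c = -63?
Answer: 351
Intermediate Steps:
l = -63
l*W(-7) = -2457/(-7) = -2457*(-1)/7 = -63*(-39/7) = 351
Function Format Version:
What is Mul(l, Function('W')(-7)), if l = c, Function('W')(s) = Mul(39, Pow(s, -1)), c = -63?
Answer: 351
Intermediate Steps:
l = -63
Mul(l, Function('W')(-7)) = Mul(-63, Mul(39, Pow(-7, -1))) = Mul(-63, Mul(39, Rational(-1, 7))) = Mul(-63, Rational(-39, 7)) = 351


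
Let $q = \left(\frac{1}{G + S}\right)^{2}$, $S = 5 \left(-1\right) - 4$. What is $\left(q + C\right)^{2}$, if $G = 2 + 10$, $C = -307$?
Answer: $\frac{7628644}{81} \approx 94181.0$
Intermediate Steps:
$S = -9$ ($S = -5 - 4 = -9$)
$G = 12$
$q = \frac{1}{9}$ ($q = \left(\frac{1}{12 - 9}\right)^{2} = \left(\frac{1}{3}\right)^{2} = \frac{1}{9} \approx 0.11111$)
$\left(q + C\right)^{2} = \left(\frac{1}{9} - 307\right)^{2} = \left(- \frac{2762}{9}\right)^{2} = \frac{7628644}{81}$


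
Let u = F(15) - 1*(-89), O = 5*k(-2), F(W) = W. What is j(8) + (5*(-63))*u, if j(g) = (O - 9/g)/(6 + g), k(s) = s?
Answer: -3669209/112 ≈ -32761.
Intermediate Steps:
O = -10 (O = 5*(-2) = -10)
j(g) = (-10 - 9/g)/(6 + g)
u = 104 (u = 15 - 1*(-89) = 15 + 89 = 104)
j(8) + (5*(-63))*u = (-9 - 10*8)/(8*(6 + 8)) + (5*(-63))*104 = (⅛)*(-9 - 80)/14 - 315*104 = (⅛)*(1/14)*(-89) - 32760 = -89/112 - 32760 = -3669209/112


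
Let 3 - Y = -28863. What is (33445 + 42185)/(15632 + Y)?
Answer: 37815/22249 ≈ 1.6996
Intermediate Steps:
Y = 28866 (Y = 3 - 1*(-28863) = 3 + 28863 = 28866)
(33445 + 42185)/(15632 + Y) = (33445 + 42185)/(15632 + 28866) = 75630/44498 = 75630*(1/44498) = 37815/22249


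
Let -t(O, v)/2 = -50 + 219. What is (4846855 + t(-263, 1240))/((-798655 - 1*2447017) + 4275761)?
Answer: 4846517/1030089 ≈ 4.7049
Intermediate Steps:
t(O, v) = -338 (t(O, v) = -2*(-50 + 219) = -2*169 = -338)
(4846855 + t(-263, 1240))/((-798655 - 1*2447017) + 4275761) = (4846855 - 338)/((-798655 - 1*2447017) + 4275761) = 4846517/((-798655 - 2447017) + 4275761) = 4846517/(-3245672 + 4275761) = 4846517/1030089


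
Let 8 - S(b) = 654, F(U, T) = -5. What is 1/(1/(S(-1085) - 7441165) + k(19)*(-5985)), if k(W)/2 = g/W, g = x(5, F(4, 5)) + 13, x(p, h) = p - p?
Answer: -7441811/60948432091 ≈ -0.00012210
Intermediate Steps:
S(b) = -646 (S(b) = 8 - 1*654 = 8 - 654 = -646)
x(p, h) = 0
g = 13 (g = 0 + 13 = 13)
k(W) = 26/W (k(W) = 2*(13/W) = 26/W)
1/(1/(S(-1085) - 7441165) + k(19)*(-5985)) = 1/(1/(-646 - 7441165) + (26/19)*(-5985)) = 1/(1/(-7441811) + (26*(1/19))*(-5985)) = 1/(-1/7441811 + (26/19)*(-5985)) = 1/(-1/7441811 - 8190) = 1/(-60948432091/7441811) = -7441811/60948432091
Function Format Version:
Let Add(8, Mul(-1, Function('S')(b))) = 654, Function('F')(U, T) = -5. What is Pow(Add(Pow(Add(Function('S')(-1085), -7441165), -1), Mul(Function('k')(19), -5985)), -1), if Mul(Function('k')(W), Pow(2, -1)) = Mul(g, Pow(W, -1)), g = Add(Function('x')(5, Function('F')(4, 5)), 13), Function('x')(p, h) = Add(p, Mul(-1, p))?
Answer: Rational(-7441811, 60948432091) ≈ -0.00012210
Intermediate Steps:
Function('S')(b) = -646 (Function('S')(b) = Add(8, Mul(-1, 654)) = Add(8, -654) = -646)
Function('x')(p, h) = 0
g = 13 (g = Add(0, 13) = 13)
Function('k')(W) = Mul(26, Pow(W, -1)) (Function('k')(W) = Mul(2, Mul(13, Pow(W, -1))) = Mul(26, Pow(W, -1)))
Pow(Add(Pow(Add(Function('S')(-1085), -7441165), -1), Mul(Function('k')(19), -5985)), -1) = Pow(Add(Pow(Add(-646, -7441165), -1), Mul(Mul(26, Pow(19, -1)), -5985)), -1) = Pow(Add(Pow(-7441811, -1), Mul(Mul(26, Rational(1, 19)), -5985)), -1) = Pow(Add(Rational(-1, 7441811), Mul(Rational(26, 19), -5985)), -1) = Pow(Add(Rational(-1, 7441811), -8190), -1) = Pow(Rational(-60948432091, 7441811), -1) = Rational(-7441811, 60948432091)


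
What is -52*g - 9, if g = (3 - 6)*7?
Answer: 1083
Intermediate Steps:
g = -21 (g = -3*7 = -21)
-52*g - 9 = -52*(-21) - 9 = 1092 - 9 = 1083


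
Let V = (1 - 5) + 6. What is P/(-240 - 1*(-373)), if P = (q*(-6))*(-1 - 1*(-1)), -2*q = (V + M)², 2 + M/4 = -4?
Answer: 0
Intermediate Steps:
M = -24 (M = -8 + 4*(-4) = -8 - 16 = -24)
V = 2 (V = -4 + 6 = 2)
q = -242 (q = -(2 - 24)²/2 = -½*(-22)² = -½*484 = -242)
P = 0 (P = (-242*(-6))*(-1 - 1*(-1)) = 1452*(-1 + 1) = 1452*0 = 0)
P/(-240 - 1*(-373)) = 0/(-240 - 1*(-373)) = 0/(-240 + 373) = 0/133 = 0*(1/133) = 0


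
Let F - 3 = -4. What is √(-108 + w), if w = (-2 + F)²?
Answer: 3*I*√11 ≈ 9.9499*I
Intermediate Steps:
F = -1 (F = 3 - 4 = -1)
w = 9 (w = (-2 - 1)² = (-3)² = 9)
√(-108 + w) = √(-108 + 9) = √(-99) = 3*I*√11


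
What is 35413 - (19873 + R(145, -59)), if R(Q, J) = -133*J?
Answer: 7693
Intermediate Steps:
35413 - (19873 + R(145, -59)) = 35413 - (19873 - 133*(-59)) = 35413 - (19873 + 7847) = 35413 - 1*27720 = 35413 - 27720 = 7693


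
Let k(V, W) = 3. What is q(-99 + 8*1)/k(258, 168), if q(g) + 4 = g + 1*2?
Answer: -31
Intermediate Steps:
q(g) = -2 + g (q(g) = -4 + (g + 1*2) = -4 + (g + 2) = -4 + (2 + g) = -2 + g)
q(-99 + 8*1)/k(258, 168) = (-2 + (-99 + 8*1))/3 = (-2 + (-99 + 8))*(⅓) = (-2 - 91)*(⅓) = -93*⅓ = -31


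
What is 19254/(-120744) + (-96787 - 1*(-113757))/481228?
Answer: -300689093/2421058068 ≈ -0.12420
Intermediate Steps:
19254/(-120744) + (-96787 - 1*(-113757))/481228 = 19254*(-1/120744) + (-96787 + 113757)*(1/481228) = -3209/20124 + 16970*(1/481228) = -3209/20124 + 8485/240614 = -300689093/2421058068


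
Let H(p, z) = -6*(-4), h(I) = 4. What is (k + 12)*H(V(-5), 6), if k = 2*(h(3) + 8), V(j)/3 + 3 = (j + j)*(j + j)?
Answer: 864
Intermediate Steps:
V(j) = -9 + 12*j**2 (V(j) = -9 + 3*((j + j)*(j + j)) = -9 + 3*((2*j)*(2*j)) = -9 + 3*(4*j**2) = -9 + 12*j**2)
k = 24 (k = 2*(4 + 8) = 2*12 = 24)
H(p, z) = 24
(k + 12)*H(V(-5), 6) = (24 + 12)*24 = 36*24 = 864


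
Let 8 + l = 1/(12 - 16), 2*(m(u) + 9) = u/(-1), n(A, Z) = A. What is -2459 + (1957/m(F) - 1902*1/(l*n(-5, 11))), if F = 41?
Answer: -8344349/3245 ≈ -2571.4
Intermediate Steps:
m(u) = -9 - u/2 (m(u) = -9 + (u/(-1))/2 = -9 + (u*(-1))/2 = -9 + (-u)/2 = -9 - u/2)
l = -33/4 (l = -8 + 1/(12 - 16) = -8 + 1/(-4) = -8 - ¼ = -33/4 ≈ -8.2500)
-2459 + (1957/m(F) - 1902*1/(l*n(-5, 11))) = -2459 + (1957/(-9 - ½*41) - 1902/((-5*(-33/4)))) = -2459 + (1957/(-9 - 41/2) - 1902/165/4) = -2459 + (1957/(-59/2) - 1902*4/165) = -2459 + (1957*(-2/59) - 2536/55) = -2459 + (-3914/59 - 2536/55) = -2459 - 364894/3245 = -8344349/3245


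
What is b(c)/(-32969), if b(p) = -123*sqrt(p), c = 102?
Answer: 123*sqrt(102)/32969 ≈ 0.037679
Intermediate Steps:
b(c)/(-32969) = -123*sqrt(102)/(-32969) = -123*sqrt(102)*(-1/32969) = 123*sqrt(102)/32969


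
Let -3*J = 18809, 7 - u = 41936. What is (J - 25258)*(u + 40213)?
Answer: 54101476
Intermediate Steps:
u = -41929 (u = 7 - 1*41936 = 7 - 41936 = -41929)
J = -18809/3 (J = -1/3*18809 = -18809/3 ≈ -6269.7)
(J - 25258)*(u + 40213) = (-18809/3 - 25258)*(-41929 + 40213) = -94583/3*(-1716) = 54101476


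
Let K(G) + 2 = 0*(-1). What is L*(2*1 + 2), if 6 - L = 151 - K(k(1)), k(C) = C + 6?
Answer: -588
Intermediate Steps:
k(C) = 6 + C
K(G) = -2 (K(G) = -2 + 0*(-1) = -2 + 0 = -2)
L = -147 (L = 6 - (151 - 1*(-2)) = 6 - (151 + 2) = 6 - 1*153 = 6 - 153 = -147)
L*(2*1 + 2) = -147*(2*1 + 2) = -147*(2 + 2) = -147*4 = -588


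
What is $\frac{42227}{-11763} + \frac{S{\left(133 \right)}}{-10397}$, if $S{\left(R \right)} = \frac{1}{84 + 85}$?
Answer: $- \frac{74196777874}{20668684959} \approx -3.5898$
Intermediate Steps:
$S{\left(R \right)} = \frac{1}{169}$
$\frac{42227}{-11763} + \frac{S{\left(133 \right)}}{-10397} = \frac{42227}{-11763} + \frac{1}{169 \left(-10397\right)} = 42227 \left(- \frac{1}{11763}\right) + \frac{1}{169} \left(- \frac{1}{10397}\right) = - \frac{42227}{11763} - \frac{1}{1757093} = - \frac{74196777874}{20668684959}$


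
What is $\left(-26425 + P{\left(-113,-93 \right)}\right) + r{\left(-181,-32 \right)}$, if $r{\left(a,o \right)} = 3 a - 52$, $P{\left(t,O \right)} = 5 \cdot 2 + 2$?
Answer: $-27008$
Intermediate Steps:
$P{\left(t,O \right)} = 12$ ($P{\left(t,O \right)} = 10 + 2 = 12$)
$r{\left(a,o \right)} = -52 + 3 a$
$\left(-26425 + P{\left(-113,-93 \right)}\right) + r{\left(-181,-32 \right)} = \left(-26425 + 12\right) + \left(-52 + 3 \left(-181\right)\right) = -26413 - 595 = -27008$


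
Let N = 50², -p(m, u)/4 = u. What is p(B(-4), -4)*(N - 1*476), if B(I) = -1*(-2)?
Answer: 32384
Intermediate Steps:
B(I) = 2
p(m, u) = -4*u
N = 2500
p(B(-4), -4)*(N - 1*476) = (-4*(-4))*(2500 - 1*476) = 16*(2500 - 476) = 16*2024 = 32384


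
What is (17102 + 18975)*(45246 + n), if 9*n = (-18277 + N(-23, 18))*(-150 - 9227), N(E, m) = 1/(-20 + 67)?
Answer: 291291139998988/423 ≈ 6.8863e+11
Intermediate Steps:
N(E, m) = 1/47
n = 8055011786/423 (n = ((-18277 + 1/47)*(-150 - 9227))/9 = (-859018/47*(-9377))/9 = (⅑)*(8055011786/47) = 8055011786/423 ≈ 1.9043e+7)
(17102 + 18975)*(45246 + n) = (17102 + 18975)*(45246 + 8055011786/423) = 36077*(8074150844/423) = 291291139998988/423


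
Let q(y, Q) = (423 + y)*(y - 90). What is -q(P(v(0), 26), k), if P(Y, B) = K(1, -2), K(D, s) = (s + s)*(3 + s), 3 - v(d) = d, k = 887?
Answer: 39386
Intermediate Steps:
v(d) = 3 - d
K(D, s) = 2*s*(3 + s) (K(D, s) = (2*s)*(3 + s) = 2*s*(3 + s))
P(Y, B) = -4 (P(Y, B) = 2*(-2)*(3 - 2) = 2*(-2)*1 = -4)
q(y, Q) = (-90 + y)*(423 + y) (q(y, Q) = (423 + y)*(-90 + y) = (-90 + y)*(423 + y))
-q(P(v(0), 26), k) = -(-38070 + (-4)² + 333*(-4)) = -(-38070 + 16 - 1332) = -1*(-39386) = 39386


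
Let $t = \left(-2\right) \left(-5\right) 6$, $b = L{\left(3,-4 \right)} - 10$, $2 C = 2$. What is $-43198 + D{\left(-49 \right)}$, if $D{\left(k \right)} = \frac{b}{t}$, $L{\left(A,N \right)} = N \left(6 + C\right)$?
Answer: $- \frac{1295959}{30} \approx -43199.0$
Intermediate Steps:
$C = 1$ ($C = \frac{1}{2} \cdot 2 = 1$)
$L{\left(A,N \right)} = 7 N$ ($L{\left(A,N \right)} = N \left(6 + 1\right) = N 7 = 7 N$)
$b = -38$ ($b = 7 \left(-4\right) - 10 = -28 - 10 = -38$)
$t = 60$ ($t = 10 \cdot 6 = 60$)
$D{\left(k \right)} = - \frac{19}{30}$ ($D{\left(k \right)} = - \frac{38}{60} = \left(-38\right) \frac{1}{60} = - \frac{19}{30}$)
$-43198 + D{\left(-49 \right)} = -43198 - \frac{19}{30} = - \frac{1295959}{30}$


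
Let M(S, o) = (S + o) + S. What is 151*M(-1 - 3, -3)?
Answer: -1661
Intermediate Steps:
M(S, o) = o + 2*S
151*M(-1 - 3, -3) = 151*(-3 + 2*(-1 - 3)) = 151*(-3 + 2*(-4)) = 151*(-3 - 8) = 151*(-11) = -1661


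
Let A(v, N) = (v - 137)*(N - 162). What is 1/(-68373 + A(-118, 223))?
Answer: -1/83928 ≈ -1.1915e-5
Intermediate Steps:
A(v, N) = (-162 + N)*(-137 + v) (A(v, N) = (-137 + v)*(-162 + N) = (-162 + N)*(-137 + v))
1/(-68373 + A(-118, 223)) = 1/(-68373 + (22194 - 162*(-118) - 137*223 + 223*(-118))) = 1/(-68373 + (22194 + 19116 - 30551 - 26314)) = 1/(-68373 - 15555) = 1/(-83928) = -1/83928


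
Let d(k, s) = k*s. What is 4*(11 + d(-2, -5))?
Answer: 84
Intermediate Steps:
4*(11 + d(-2, -5)) = 4*(11 - 2*(-5)) = 4*(11 + 10) = 4*21 = 84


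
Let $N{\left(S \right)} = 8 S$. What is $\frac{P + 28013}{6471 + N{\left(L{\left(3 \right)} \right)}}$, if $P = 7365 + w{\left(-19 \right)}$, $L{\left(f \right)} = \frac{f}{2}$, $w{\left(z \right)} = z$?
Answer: $\frac{35359}{6483} \approx 5.4541$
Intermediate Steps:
$L{\left(f \right)} = \frac{f}{2}$ ($L{\left(f \right)} = f \frac{1}{2} = \frac{f}{2}$)
$P = 7346$ ($P = 7365 - 19 = 7346$)
$\frac{P + 28013}{6471 + N{\left(L{\left(3 \right)} \right)}} = \frac{7346 + 28013}{6471 + 8 \cdot \frac{1}{2} \cdot 3} = \frac{35359}{6471 + 8 \cdot \frac{3}{2}} = \frac{35359}{6471 + 12} = \frac{35359}{6483}$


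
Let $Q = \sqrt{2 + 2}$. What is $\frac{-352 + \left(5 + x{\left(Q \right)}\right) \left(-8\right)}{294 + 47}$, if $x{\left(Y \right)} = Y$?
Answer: $- \frac{408}{341} \approx -1.1965$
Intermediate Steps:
$Q = 2$ ($Q = \sqrt{4} = 2$)
$\frac{-352 + \left(5 + x{\left(Q \right)}\right) \left(-8\right)}{294 + 47} = \frac{-352 + \left(5 + 2\right) \left(-8\right)}{294 + 47} = \frac{-352 + 7 \left(-8\right)}{341} = \left(-352 - 56\right) \frac{1}{341} = \left(-408\right) \frac{1}{341} = - \frac{408}{341}$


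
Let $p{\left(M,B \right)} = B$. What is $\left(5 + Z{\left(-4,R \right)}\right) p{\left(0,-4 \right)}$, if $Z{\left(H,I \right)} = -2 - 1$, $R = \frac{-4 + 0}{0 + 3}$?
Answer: $-8$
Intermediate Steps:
$R = - \frac{4}{3} \approx -1.3333$
$Z{\left(H,I \right)} = -3$
$\left(5 + Z{\left(-4,R \right)}\right) p{\left(0,-4 \right)} = \left(5 - 3\right) \left(-4\right) = 2 \left(-4\right) = -8$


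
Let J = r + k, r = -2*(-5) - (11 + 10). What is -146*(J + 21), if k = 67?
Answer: -11242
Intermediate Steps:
r = -11 (r = 10 - 1*21 = 10 - 21 = -11)
J = 56 (J = -11 + 67 = 56)
-146*(J + 21) = -146*(56 + 21) = -146*77 = -11242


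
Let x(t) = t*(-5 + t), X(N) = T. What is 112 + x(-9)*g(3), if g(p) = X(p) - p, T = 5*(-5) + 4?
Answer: -2912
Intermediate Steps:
T = -21 (T = -25 + 4 = -21)
X(N) = -21
g(p) = -21 - p
112 + x(-9)*g(3) = 112 + (-9*(-5 - 9))*(-21 - 1*3) = 112 + (-9*(-14))*(-21 - 3) = 112 + 126*(-24) = 112 - 3024 = -2912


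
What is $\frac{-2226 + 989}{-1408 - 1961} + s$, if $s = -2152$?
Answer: $- \frac{7248851}{3369} \approx -2151.6$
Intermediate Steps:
$\frac{-2226 + 989}{-1408 - 1961} + s = \frac{-2226 + 989}{-1408 - 1961} - 2152 = - \frac{1237}{-3369} - 2152 = \left(-1237\right) \left(- \frac{1}{3369}\right) - 2152 = \frac{1237}{3369} - 2152 = - \frac{7248851}{3369}$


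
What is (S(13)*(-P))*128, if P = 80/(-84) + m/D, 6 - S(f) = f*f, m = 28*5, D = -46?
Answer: -40267520/483 ≈ -83370.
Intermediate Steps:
m = 140
S(f) = 6 - f² (S(f) = 6 - f*f = 6 - f²)
P = -1930/483 (P = 80/(-84) + 140/(-46) = 80*(-1/84) + 140*(-1/46) = -20/21 - 70/23 = -1930/483 ≈ -3.9959)
(S(13)*(-P))*128 = ((6 - 1*13²)*(-1*(-1930/483)))*128 = ((6 - 1*169)*(1930/483))*128 = ((6 - 169)*(1930/483))*128 = -163*1930/483*128 = -314590/483*128 = -40267520/483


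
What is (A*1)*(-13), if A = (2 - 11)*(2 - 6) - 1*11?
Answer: -325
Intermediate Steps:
A = 25 (A = -9*(-4) - 11 = 36 - 11 = 25)
(A*1)*(-13) = (25*1)*(-13) = 25*(-13) = -325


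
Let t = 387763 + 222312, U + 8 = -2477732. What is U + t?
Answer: -1867665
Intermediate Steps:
U = -2477740 (U = -8 - 2477732 = -2477740)
t = 610075
U + t = -2477740 + 610075 = -1867665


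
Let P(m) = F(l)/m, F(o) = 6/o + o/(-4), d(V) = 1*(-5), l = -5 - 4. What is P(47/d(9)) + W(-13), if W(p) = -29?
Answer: -16451/564 ≈ -29.168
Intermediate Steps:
l = -9
d(V) = -5
F(o) = 6/o - o/4 (F(o) = 6/o + o*(-¼) = 6/o - o/4)
P(m) = 19/(12*m) (P(m) = (6/(-9) - ¼*(-9))/m = (6*(-⅑) + 9/4)/m = (-⅔ + 9/4)/m = 19/(12*m))
P(47/d(9)) + W(-13) = 19/(12*((47/(-5)))) - 29 = 19/(12*((47*(-⅕)))) - 29 = 19/(12*(-47/5)) - 29 = (19/12)*(-5/47) - 29 = -95/564 - 29 = -16451/564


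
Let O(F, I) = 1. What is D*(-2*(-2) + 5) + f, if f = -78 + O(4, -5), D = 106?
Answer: 877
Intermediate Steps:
f = -77 (f = -78 + 1 = -77)
D*(-2*(-2) + 5) + f = 106*(-2*(-2) + 5) - 77 = 106*(4 + 5) - 77 = 106*9 - 77 = 954 - 77 = 877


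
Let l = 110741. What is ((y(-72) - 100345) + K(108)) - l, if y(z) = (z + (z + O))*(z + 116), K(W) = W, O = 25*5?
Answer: -211814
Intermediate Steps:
O = 125
y(z) = (116 + z)*(125 + 2*z) (y(z) = (z + (z + 125))*(z + 116) = (z + (125 + z))*(116 + z) = (125 + 2*z)*(116 + z) = (116 + z)*(125 + 2*z))
((y(-72) - 100345) + K(108)) - l = (((14500 + 2*(-72)² + 357*(-72)) - 100345) + 108) - 1*110741 = (((14500 + 2*5184 - 25704) - 100345) + 108) - 110741 = (((14500 + 10368 - 25704) - 100345) + 108) - 110741 = ((-836 - 100345) + 108) - 110741 = (-101181 + 108) - 110741 = -101073 - 110741 = -211814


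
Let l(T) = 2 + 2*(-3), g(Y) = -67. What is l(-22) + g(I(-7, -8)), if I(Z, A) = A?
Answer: -71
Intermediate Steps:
l(T) = -4 (l(T) = 2 - 6 = -4)
l(-22) + g(I(-7, -8)) = -4 - 67 = -71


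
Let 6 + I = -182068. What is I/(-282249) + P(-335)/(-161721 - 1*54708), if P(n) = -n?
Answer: 13103846777/20362289607 ≈ 0.64353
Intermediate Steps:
I = -182074 (I = -6 - 182068 = -182074)
I/(-282249) + P(-335)/(-161721 - 1*54708) = -182074/(-282249) + (-1*(-335))/(-161721 - 1*54708) = -182074*(-1/282249) + 335/(-161721 - 54708) = 182074/282249 + 335/(-216429) = 182074/282249 + 335*(-1/216429) = 182074/282249 - 335/216429 = 13103846777/20362289607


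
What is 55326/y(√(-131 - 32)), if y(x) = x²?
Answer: -55326/163 ≈ -339.42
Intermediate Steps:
55326/y(√(-131 - 32)) = 55326/((√(-131 - 32))²) = 55326/((√(-163))²) = 55326/((I*√163)²) = 55326/(-163) = 55326*(-1/163) = -55326/163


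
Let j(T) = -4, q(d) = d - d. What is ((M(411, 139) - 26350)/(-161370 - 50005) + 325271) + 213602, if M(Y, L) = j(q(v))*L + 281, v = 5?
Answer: 911234456/1691 ≈ 5.3887e+5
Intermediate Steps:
q(d) = 0
M(Y, L) = 281 - 4*L (M(Y, L) = -4*L + 281 = 281 - 4*L)
((M(411, 139) - 26350)/(-161370 - 50005) + 325271) + 213602 = (((281 - 4*139) - 26350)/(-161370 - 50005) + 325271) + 213602 = (((281 - 556) - 26350)/(-211375) + 325271) + 213602 = ((-275 - 26350)*(-1/211375) + 325271) + 213602 = (-26625*(-1/211375) + 325271) + 213602 = (213/1691 + 325271) + 213602 = 550033474/1691 + 213602 = 911234456/1691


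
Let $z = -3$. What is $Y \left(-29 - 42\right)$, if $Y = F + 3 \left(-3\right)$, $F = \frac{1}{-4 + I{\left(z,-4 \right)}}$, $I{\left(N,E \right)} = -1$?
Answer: $\frac{3266}{5} \approx 653.2$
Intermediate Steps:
$F = - \frac{1}{5}$ ($F = \frac{1}{-4 - 1} = \frac{1}{-5} = - \frac{1}{5} \approx -0.2$)
$Y = - \frac{46}{5}$ ($Y = - \frac{1}{5} + 3 \left(-3\right) = - \frac{1}{5} - 9 = - \frac{46}{5} \approx -9.2$)
$Y \left(-29 - 42\right) = - \frac{46 \left(-29 - 42\right)}{5} = \left(- \frac{46}{5}\right) \left(-71\right) = \frac{3266}{5}$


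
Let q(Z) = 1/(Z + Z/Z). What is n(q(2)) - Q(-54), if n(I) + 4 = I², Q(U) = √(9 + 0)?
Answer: -62/9 ≈ -6.8889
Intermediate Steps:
Q(U) = 3 (Q(U) = √9 = 3)
q(Z) = 1/(1 + Z) (q(Z) = 1/(Z + 1) = 1/(1 + Z))
n(I) = -4 + I²
n(q(2)) - Q(-54) = (-4 + (1/(1 + 2))²) - 1*3 = (-4 + (1/3)²) - 3 = (-4 + (⅓)²) - 3 = (-4 + ⅑) - 3 = -35/9 - 3 = -62/9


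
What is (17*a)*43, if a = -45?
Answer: -32895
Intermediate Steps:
(17*a)*43 = (17*(-45))*43 = -765*43 = -32895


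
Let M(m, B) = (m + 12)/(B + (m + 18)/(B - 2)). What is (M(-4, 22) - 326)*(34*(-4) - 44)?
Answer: 13305960/227 ≈ 58617.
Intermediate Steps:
M(m, B) = (12 + m)/(B + (18 + m)/(-2 + B))
(M(-4, 22) - 326)*(34*(-4) - 44) = ((-24 - 2*(-4) + 12*22 + 22*(-4))/(18 - 4 + 22² - 2*22) - 326)*(34*(-4) - 44) = ((-24 + 8 + 264 - 88)/(18 - 4 + 484 - 44) - 326)*(-136 - 44) = (160/454 - 326)*(-180) = ((1/454)*160 - 326)*(-180) = (80/227 - 326)*(-180) = -73922/227*(-180) = 13305960/227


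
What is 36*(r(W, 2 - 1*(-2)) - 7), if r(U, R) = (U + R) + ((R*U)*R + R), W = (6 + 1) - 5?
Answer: 1260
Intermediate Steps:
W = 2 (W = 7 - 5 = 2)
r(U, R) = U + 2*R + U*R² (r(U, R) = (R + U) + (U*R² + R) = (R + U) + (R + U*R²) = U + 2*R + U*R²)
36*(r(W, 2 - 1*(-2)) - 7) = 36*((2 + 2*(2 - 1*(-2)) + 2*(2 - 1*(-2))²) - 7) = 36*((2 + 2*(2 + 2) + 2*(2 + 2)²) - 7) = 36*((2 + 2*4 + 2*4²) - 7) = 36*((2 + 8 + 2*16) - 7) = 36*((2 + 8 + 32) - 7) = 36*(42 - 7) = 36*35 = 1260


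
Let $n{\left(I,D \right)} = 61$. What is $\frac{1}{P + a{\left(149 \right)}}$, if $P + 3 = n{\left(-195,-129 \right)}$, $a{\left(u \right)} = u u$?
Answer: $\frac{1}{22259} \approx 4.4926 \cdot 10^{-5}$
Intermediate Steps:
$a{\left(u \right)} = u^{2}$
$P = 58$ ($P = -3 + 61 = 58$)
$\frac{1}{P + a{\left(149 \right)}} = \frac{1}{58 + 149^{2}} = \frac{1}{58 + 22201} = \frac{1}{22259}$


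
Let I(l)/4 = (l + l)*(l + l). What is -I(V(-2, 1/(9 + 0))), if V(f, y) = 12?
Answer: -2304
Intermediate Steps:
I(l) = 16*l**2 (I(l) = 4*((l + l)*(l + l)) = 4*((2*l)*(2*l)) = 4*(4*l**2) = 16*l**2)
-I(V(-2, 1/(9 + 0))) = -16*12**2 = -16*144 = -1*2304 = -2304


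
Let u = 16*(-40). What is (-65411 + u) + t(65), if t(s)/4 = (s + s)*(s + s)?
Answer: 1549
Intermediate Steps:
u = -640
t(s) = 16*s² (t(s) = 4*((s + s)*(s + s)) = 4*((2*s)*(2*s)) = 4*(4*s²) = 16*s²)
(-65411 + u) + t(65) = (-65411 - 640) + 16*65² = -66051 + 16*4225 = -66051 + 67600 = 1549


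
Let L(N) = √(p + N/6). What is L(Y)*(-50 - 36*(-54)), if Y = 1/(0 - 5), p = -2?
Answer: 947*I*√1830/15 ≈ 2700.8*I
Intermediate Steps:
Y = -⅕ (Y = 1/(-5) = -⅕ ≈ -0.20000)
L(N) = √(-2 + N/6)
L(Y)*(-50 - 36*(-54)) = (√(-72 + 6*(-⅕))/6)*(-50 - 36*(-54)) = (√(-72 - 6/5)/6)*(-50 + 1944) = (√(-366/5)/6)*1894 = ((I*√1830/5)/6)*1894 = (I*√1830/30)*1894 = 947*I*√1830/15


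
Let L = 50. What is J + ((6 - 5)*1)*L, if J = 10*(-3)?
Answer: 20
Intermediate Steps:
J = -30
J + ((6 - 5)*1)*L = -30 + ((6 - 5)*1)*50 = -30 + (1*1)*50 = -30 + 1*50 = -30 + 50 = 20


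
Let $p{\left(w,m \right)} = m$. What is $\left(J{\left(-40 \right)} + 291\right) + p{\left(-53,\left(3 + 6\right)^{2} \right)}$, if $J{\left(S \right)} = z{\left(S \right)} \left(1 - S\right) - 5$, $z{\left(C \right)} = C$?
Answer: $-1273$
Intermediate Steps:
$J{\left(S \right)} = -5 + S \left(1 - S\right)$ ($J{\left(S \right)} = S \left(1 - S\right) - 5 = -5 + S \left(1 - S\right)$)
$\left(J{\left(-40 \right)} + 291\right) + p{\left(-53,\left(3 + 6\right)^{2} \right)} = \left(\left(-5 - 40 - \left(-40\right)^{2}\right) + 291\right) + \left(3 + 6\right)^{2} = \left(\left(-5 - 40 - 1600\right) + 291\right) + 9^{2} = \left(\left(-5 - 40 - 1600\right) + 291\right) + 81 = \left(-1645 + 291\right) + 81 = -1354 + 81 = -1273$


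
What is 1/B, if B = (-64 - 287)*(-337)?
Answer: 1/118287 ≈ 8.4540e-6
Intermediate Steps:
B = 118287 (B = -351*(-337) = 118287)
1/B = 1/118287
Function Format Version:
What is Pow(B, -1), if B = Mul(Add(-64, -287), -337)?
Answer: Rational(1, 118287) ≈ 8.4540e-6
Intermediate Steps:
B = 118287 (B = Mul(-351, -337) = 118287)
Pow(B, -1) = Pow(118287, -1) = Rational(1, 118287)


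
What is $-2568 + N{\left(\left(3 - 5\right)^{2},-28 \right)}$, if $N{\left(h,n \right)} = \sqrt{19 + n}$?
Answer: $-2568 + 3 i \approx -2568.0 + 3.0 i$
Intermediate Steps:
$-2568 + N{\left(\left(3 - 5\right)^{2},-28 \right)} = -2568 + \sqrt{19 - 28} = -2568 + \sqrt{-9} = -2568 + 3 i$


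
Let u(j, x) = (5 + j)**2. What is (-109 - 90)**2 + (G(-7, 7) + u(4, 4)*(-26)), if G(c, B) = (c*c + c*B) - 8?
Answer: 37487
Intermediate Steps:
G(c, B) = -8 + c**2 + B*c (G(c, B) = (c**2 + B*c) - 8 = -8 + c**2 + B*c)
(-109 - 90)**2 + (G(-7, 7) + u(4, 4)*(-26)) = (-109 - 90)**2 + ((-8 + (-7)**2 + 7*(-7)) + (5 + 4)**2*(-26)) = (-199)**2 + ((-8 + 49 - 49) + 9**2*(-26)) = 39601 + (-8 + 81*(-26)) = 39601 + (-8 - 2106) = 39601 - 2114 = 37487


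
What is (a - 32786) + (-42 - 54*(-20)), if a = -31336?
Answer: -63084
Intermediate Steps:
(a - 32786) + (-42 - 54*(-20)) = (-31336 - 32786) + (-42 - 54*(-20)) = -64122 + (-42 + 1080) = -64122 + 1038 = -63084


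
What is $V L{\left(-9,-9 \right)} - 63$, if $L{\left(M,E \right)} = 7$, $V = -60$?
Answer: $-483$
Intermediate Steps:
$V L{\left(-9,-9 \right)} - 63 = \left(-60\right) 7 - 63 = -420 - 63 = -483$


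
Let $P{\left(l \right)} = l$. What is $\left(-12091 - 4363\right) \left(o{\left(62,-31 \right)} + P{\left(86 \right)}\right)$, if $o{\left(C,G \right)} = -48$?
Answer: $-625252$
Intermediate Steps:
$\left(-12091 - 4363\right) \left(o{\left(62,-31 \right)} + P{\left(86 \right)}\right) = \left(-12091 - 4363\right) \left(-48 + 86\right) = \left(-16454\right) 38 = -625252$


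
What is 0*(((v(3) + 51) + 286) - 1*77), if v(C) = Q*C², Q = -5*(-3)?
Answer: 0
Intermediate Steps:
Q = 15
v(C) = 15*C²
0*(((v(3) + 51) + 286) - 1*77) = 0*(((15*3² + 51) + 286) - 1*77) = 0*(((15*9 + 51) + 286) - 77) = 0*(((135 + 51) + 286) - 77) = 0*((186 + 286) - 77) = 0*(472 - 77) = 0*395 = 0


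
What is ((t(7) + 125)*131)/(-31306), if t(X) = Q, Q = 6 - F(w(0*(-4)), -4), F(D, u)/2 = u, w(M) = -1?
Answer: -18209/31306 ≈ -0.58165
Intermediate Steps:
F(D, u) = 2*u
Q = 14 (Q = 6 - 2*(-4) = 6 - 1*(-8) = 6 + 8 = 14)
t(X) = 14
((t(7) + 125)*131)/(-31306) = ((14 + 125)*131)/(-31306) = (139*131)*(-1/31306) = 18209*(-1/31306) = -18209/31306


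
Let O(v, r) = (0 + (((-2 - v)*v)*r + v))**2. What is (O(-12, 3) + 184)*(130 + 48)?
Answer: 24665104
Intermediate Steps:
O(v, r) = (v + r*v*(-2 - v))**2 (O(v, r) = (0 + ((v*(-2 - v))*r + v))**2 = (0 + (r*v*(-2 - v) + v))**2 = (0 + (v + r*v*(-2 - v)))**2 = (v + r*v*(-2 - v))**2)
(O(-12, 3) + 184)*(130 + 48) = ((-12)**2*(-1 + 2*3 + 3*(-12))**2 + 184)*(130 + 48) = (144*(-1 + 6 - 36)**2 + 184)*178 = (144*(-31)**2 + 184)*178 = (144*961 + 184)*178 = (138384 + 184)*178 = 138568*178 = 24665104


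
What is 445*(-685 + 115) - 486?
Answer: -254136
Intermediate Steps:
445*(-685 + 115) - 486 = 445*(-570) - 486 = -253650 - 486 = -254136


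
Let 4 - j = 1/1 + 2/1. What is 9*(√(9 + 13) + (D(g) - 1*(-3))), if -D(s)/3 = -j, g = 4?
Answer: 54 + 9*√22 ≈ 96.214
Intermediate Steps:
j = 1 (j = 4 - (1/1 + 2/1) = 4 - (1*1 + 2*1) = 4 - (1 + 2) = 4 - 1*3 = 4 - 3 = 1)
D(s) = 3 (D(s) = -(-3) = -3*(-1) = 3)
9*(√(9 + 13) + (D(g) - 1*(-3))) = 9*(√(9 + 13) + (3 - 1*(-3))) = 9*(√22 + (3 + 3)) = 9*(√22 + 6) = 9*(6 + √22) = 54 + 9*√22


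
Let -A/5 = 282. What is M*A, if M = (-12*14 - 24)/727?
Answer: 270720/727 ≈ 372.38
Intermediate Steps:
A = -1410 (A = -5*282 = -1410)
M = -192/727 (M = (-168 - 24)*(1/727) = -192*1/727 = -192/727 ≈ -0.26410)
M*A = -192/727*(-1410) = 270720/727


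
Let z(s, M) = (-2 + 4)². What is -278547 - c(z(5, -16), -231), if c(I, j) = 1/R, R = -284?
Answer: -79107347/284 ≈ -2.7855e+5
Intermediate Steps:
z(s, M) = 4 (z(s, M) = 2² = 4)
c(I, j) = -1/284 (c(I, j) = 1/(-284) = -1/284)
-278547 - c(z(5, -16), -231) = -278547 - 1*(-1/284) = -278547 + 1/284 = -79107347/284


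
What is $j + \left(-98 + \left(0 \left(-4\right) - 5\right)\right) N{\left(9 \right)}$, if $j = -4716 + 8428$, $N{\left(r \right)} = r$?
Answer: $2785$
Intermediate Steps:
$j = 3712$
$j + \left(-98 + \left(0 \left(-4\right) - 5\right)\right) N{\left(9 \right)} = 3712 + \left(-98 + \left(0 \left(-4\right) - 5\right)\right) 9 = 3712 + \left(-98 + \left(0 - 5\right)\right) 9 = 3712 + \left(-98 - 5\right) 9 = 3712 - 927 = 2785$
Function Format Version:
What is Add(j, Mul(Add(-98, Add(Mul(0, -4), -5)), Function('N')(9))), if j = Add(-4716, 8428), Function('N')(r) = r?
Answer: 2785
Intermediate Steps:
j = 3712
Add(j, Mul(Add(-98, Add(Mul(0, -4), -5)), Function('N')(9))) = Add(3712, Mul(Add(-98, Add(Mul(0, -4), -5)), 9)) = Add(3712, Mul(Add(-98, Add(0, -5)), 9)) = Add(3712, Mul(Add(-98, -5), 9)) = Add(3712, Mul(-103, 9)) = Add(3712, -927) = 2785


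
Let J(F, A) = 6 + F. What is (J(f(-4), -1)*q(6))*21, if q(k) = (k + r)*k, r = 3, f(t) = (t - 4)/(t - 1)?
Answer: 43092/5 ≈ 8618.4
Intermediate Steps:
f(t) = (-4 + t)/(-1 + t)
q(k) = k*(3 + k) (q(k) = (k + 3)*k = (3 + k)*k = k*(3 + k))
(J(f(-4), -1)*q(6))*21 = ((6 + (-4 - 4)/(-1 - 4))*(6*(3 + 6)))*21 = ((6 - 8/(-5))*(6*9))*21 = ((6 - ⅕*(-8))*54)*21 = ((6 + 8/5)*54)*21 = ((38/5)*54)*21 = (2052/5)*21 = 43092/5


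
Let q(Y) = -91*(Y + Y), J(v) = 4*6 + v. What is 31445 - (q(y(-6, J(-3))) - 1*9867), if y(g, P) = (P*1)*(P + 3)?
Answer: 133040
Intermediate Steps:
J(v) = 24 + v
y(g, P) = P*(3 + P)
q(Y) = -182*Y
31445 - (q(y(-6, J(-3))) - 1*9867) = 31445 - (-182*(24 - 3)*(3 + (24 - 3)) - 1*9867) = 31445 - (-3822*(3 + 21) - 9867) = 31445 - (-3822*24 - 9867) = 31445 - (-182*504 - 9867) = 31445 - (-91728 - 9867) = 31445 - 1*(-101595) = 31445 + 101595 = 133040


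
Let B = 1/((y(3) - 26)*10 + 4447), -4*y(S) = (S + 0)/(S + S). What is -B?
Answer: -4/16743 ≈ -0.00023891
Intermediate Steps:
y(S) = -⅛ (y(S) = -(S + 0)/(4*(S + S)) = -S/(4*(2*S)) = -S*1/(2*S)/4 = -¼*½ = -⅛)
B = 4/16743 (B = 1/((-⅛ - 26)*10 + 4447) = 1/(-209/8*10 + 4447) = 1/(-1045/4 + 4447) = 1/(16743/4) = 4/16743 ≈ 0.00023891)
-B = -1*4/16743 = -4/16743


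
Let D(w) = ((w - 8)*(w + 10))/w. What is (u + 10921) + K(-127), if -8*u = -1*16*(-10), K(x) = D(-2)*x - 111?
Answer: 5710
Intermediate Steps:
D(w) = (-8 + w)*(10 + w)/w (D(w) = ((-8 + w)*(10 + w))/w = (-8 + w)*(10 + w)/w)
K(x) = -111 + 40*x (K(x) = (2 - 2 - 80/(-2))*x - 111 = (2 - 2 - 80*(-½))*x - 111 = (2 - 2 + 40)*x - 111 = 40*x - 111 = -111 + 40*x)
u = -20 (u = -(-1*16)*(-10)/8 = -(-2)*(-10) = -⅛*160 = -20)
(u + 10921) + K(-127) = (-20 + 10921) + (-111 + 40*(-127)) = 10901 + (-111 - 5080) = 10901 - 5191 = 5710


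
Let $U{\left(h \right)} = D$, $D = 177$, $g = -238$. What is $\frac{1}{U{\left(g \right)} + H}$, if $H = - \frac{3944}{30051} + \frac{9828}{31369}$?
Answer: $\frac{72513063}{12848013835} \approx 0.0056439$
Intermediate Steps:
$U{\left(h \right)} = 177$
$H = \frac{13201684}{72513063}$ ($H = \left(-3944\right) \frac{1}{30051} + 9828 \cdot \frac{1}{31369} = - \frac{3944}{30051} + \frac{756}{2413} = \frac{13201684}{72513063} \approx 0.18206$)
$\frac{1}{U{\left(g \right)} + H} = \frac{1}{177 + \frac{13201684}{72513063}} = \frac{1}{\frac{12848013835}{72513063}} = \frac{72513063}{12848013835}$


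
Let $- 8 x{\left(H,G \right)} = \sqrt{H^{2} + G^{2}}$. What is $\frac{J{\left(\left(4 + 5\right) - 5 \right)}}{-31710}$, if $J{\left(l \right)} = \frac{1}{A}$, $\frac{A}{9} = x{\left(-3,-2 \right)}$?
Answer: $\frac{4 \sqrt{13}}{1855035} \approx 7.7746 \cdot 10^{-6}$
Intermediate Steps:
$x{\left(H,G \right)} = - \frac{\sqrt{G^{2} + H^{2}}}{8}$ ($x{\left(H,G \right)} = - \frac{\sqrt{H^{2} + G^{2}}}{8} = - \frac{\sqrt{G^{2} + H^{2}}}{8}$)
$A = - \frac{9 \sqrt{13}}{8}$ ($A = 9 \left(- \frac{\sqrt{\left(-2\right)^{2} + \left(-3\right)^{2}}}{8}\right) = 9 \left(- \frac{\sqrt{4 + 9}}{8}\right) = 9 \left(- \frac{\sqrt{13}}{8}\right) = - \frac{9 \sqrt{13}}{8} \approx -4.0562$)
$J{\left(l \right)} = - \frac{8 \sqrt{13}}{117}$ ($J{\left(l \right)} = \frac{1}{\left(- \frac{9}{8}\right) \sqrt{13}} = - \frac{8 \sqrt{13}}{117}$)
$\frac{J{\left(\left(4 + 5\right) - 5 \right)}}{-31710} = \frac{\left(- \frac{8}{117}\right) \sqrt{13}}{-31710} = - \frac{8 \sqrt{13}}{117} \left(- \frac{1}{31710}\right) = \frac{4 \sqrt{13}}{1855035}$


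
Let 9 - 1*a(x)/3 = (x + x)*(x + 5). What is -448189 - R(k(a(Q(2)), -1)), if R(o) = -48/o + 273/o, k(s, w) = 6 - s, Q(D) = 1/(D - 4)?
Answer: -10308197/23 ≈ -4.4818e+5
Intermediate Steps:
Q(D) = 1/(-4 + D)
a(x) = 27 - 6*x*(5 + x) (a(x) = 27 - 3*(x + x)*(x + 5) = 27 - 3*2*x*(5 + x) = 27 - 6*x*(5 + x))
R(o) = 225/o
-448189 - R(k(a(Q(2)), -1)) = -448189 - 225/(6 - (27 - 30/(-4 + 2) - 6/(-4 + 2)²)) = -448189 - 225/(6 - (27 - 30/(-2) - 6*(1/(-2))²)) = -448189 - 225/(6 - (27 - 30*(-½) - 6*(-½)²)) = -448189 - 225/(6 - (27 + 15 - 6*¼)) = -448189 - 225/(6 - (27 + 15 - 3/2)) = -448189 - 225/(6 - 1*81/2) = -448189 - 225/(6 - 81/2) = -448189 - 225/(-69/2) = -448189 - 225*(-2)/69 = -448189 - 1*(-150/23) = -448189 + 150/23 = -10308197/23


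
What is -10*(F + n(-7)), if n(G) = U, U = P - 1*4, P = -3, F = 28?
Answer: -210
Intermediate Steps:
U = -7 (U = -3 - 1*4 = -3 - 4 = -7)
n(G) = -7
-10*(F + n(-7)) = -10*(28 - 7) = -10*21 = -210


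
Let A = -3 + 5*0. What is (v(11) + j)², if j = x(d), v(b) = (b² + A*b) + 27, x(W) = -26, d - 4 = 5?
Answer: 7921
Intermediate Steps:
d = 9 (d = 4 + 5 = 9)
A = -3 (A = -3 + 0 = -3)
v(b) = 27 + b² - 3*b (v(b) = (b² - 3*b) + 27 = 27 + b² - 3*b)
j = -26
(v(11) + j)² = ((27 + 11² - 3*11) - 26)² = ((27 + 121 - 33) - 26)² = (115 - 26)² = 89² = 7921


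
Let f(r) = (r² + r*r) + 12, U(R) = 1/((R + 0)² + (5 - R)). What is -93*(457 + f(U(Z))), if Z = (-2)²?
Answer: -12605499/289 ≈ -43618.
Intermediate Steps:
Z = 4
U(R) = 1/(5 + R² - R) (U(R) = 1/(R² + (5 - R)) = 1/(5 + R² - R))
f(r) = 12 + 2*r² (f(r) = (r² + r²) + 12 = 2*r² + 12 = 12 + 2*r²)
-93*(457 + f(U(Z))) = -93*(457 + (12 + 2*(1/(5 + 4² - 1*4))²)) = -93*(457 + (12 + 2*(1/(5 + 16 - 4))²)) = -93*(457 + (12 + 2*(1/17)²)) = -93*(457 + (12 + 2*(1/289))) = -93*(457 + (12 + 2/289)) = -93*(457 + 3470/289) = -93*135543/289 = -12605499/289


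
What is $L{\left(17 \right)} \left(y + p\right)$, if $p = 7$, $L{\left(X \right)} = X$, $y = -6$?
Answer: $17$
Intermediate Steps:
$L{\left(17 \right)} \left(y + p\right) = 17 \left(-6 + 7\right) = 17 \cdot 1 = 17$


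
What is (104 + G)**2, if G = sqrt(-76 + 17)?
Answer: (104 + I*sqrt(59))**2 ≈ 10757.0 + 1597.7*I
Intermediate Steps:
G = I*sqrt(59) (G = sqrt(-59) = I*sqrt(59) ≈ 7.6811*I)
(104 + G)**2 = (104 + I*sqrt(59))**2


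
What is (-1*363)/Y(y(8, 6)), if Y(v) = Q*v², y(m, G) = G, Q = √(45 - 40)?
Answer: -121*√5/60 ≈ -4.5094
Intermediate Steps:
Q = √5 ≈ 2.2361
Y(v) = √5*v²
(-1*363)/Y(y(8, 6)) = (-1*363)/((√5*6²)) = -363*√5/180 = -121*√5/60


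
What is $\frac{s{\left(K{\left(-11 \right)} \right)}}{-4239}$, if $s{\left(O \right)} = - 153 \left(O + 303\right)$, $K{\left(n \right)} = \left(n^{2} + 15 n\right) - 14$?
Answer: $\frac{4165}{471} \approx 8.8429$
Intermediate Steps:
$K{\left(n \right)} = -14 + n^{2} + 15 n$
$s{\left(O \right)} = -46359 - 153 O$ ($s{\left(O \right)} = - 153 \left(303 + O\right) = -46359 - 153 O$)
$\frac{s{\left(K{\left(-11 \right)} \right)}}{-4239} = \frac{-46359 - 153 \left(-14 + \left(-11\right)^{2} + 15 \left(-11\right)\right)}{-4239} = \left(-46359 - 153 \left(-14 + 121 - 165\right)\right) \left(- \frac{1}{4239}\right) = \left(-46359 - -8874\right) \left(- \frac{1}{4239}\right) = \left(-46359 + 8874\right) \left(- \frac{1}{4239}\right) = \left(-37485\right) \left(- \frac{1}{4239}\right) = \frac{4165}{471}$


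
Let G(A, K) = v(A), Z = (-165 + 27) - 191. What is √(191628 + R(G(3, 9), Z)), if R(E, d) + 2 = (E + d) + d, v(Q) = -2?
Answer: √190966 ≈ 437.00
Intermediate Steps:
Z = -329 (Z = -138 - 191 = -329)
G(A, K) = -2
R(E, d) = -2 + E + 2*d (R(E, d) = -2 + ((E + d) + d) = -2 + (E + 2*d) = -2 + E + 2*d)
√(191628 + R(G(3, 9), Z)) = √(191628 + (-2 - 2 + 2*(-329))) = √(191628 + (-2 - 2 - 658)) = √(191628 - 662) = √190966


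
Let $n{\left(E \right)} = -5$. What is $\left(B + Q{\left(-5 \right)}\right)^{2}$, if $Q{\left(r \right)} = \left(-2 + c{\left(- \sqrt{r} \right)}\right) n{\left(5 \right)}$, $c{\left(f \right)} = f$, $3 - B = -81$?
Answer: $8711 + 940 i \sqrt{5} \approx 8711.0 + 2101.9 i$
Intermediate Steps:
$B = 84$ ($B = 3 - -81 = 3 + 81 = 84$)
$Q{\left(r \right)} = 10 + 5 \sqrt{r}$ ($Q{\left(r \right)} = \left(-2 - \sqrt{r}\right) \left(-5\right) = 10 + 5 \sqrt{r}$)
$\left(B + Q{\left(-5 \right)}\right)^{2} = \left(84 + \left(10 + 5 \sqrt{-5}\right)\right)^{2} = \left(84 + \left(10 + 5 i \sqrt{5}\right)\right)^{2} = \left(94 + 5 i \sqrt{5}\right)^{2}$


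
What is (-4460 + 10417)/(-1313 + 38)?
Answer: -5957/1275 ≈ -4.6722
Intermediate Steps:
(-4460 + 10417)/(-1313 + 38) = 5957/(-1275) = 5957*(-1/1275) = -5957/1275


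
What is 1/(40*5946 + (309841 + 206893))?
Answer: 1/754574 ≈ 1.3253e-6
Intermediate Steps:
1/(40*5946 + (309841 + 206893)) = 1/(237840 + 516734) = 1/754574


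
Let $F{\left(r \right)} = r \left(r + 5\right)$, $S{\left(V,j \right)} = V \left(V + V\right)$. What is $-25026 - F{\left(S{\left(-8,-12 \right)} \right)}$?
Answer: $-42050$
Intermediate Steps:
$S{\left(V,j \right)} = 2 V^{2}$ ($S{\left(V,j \right)} = V 2 V = 2 V^{2}$)
$F{\left(r \right)} = r \left(5 + r\right)$
$-25026 - F{\left(S{\left(-8,-12 \right)} \right)} = -25026 - 2 \left(-8\right)^{2} \left(5 + 2 \left(-8\right)^{2}\right) = -25026 - 2 \cdot 64 \left(5 + 2 \cdot 64\right) = -25026 - 128 \left(5 + 128\right) = -25026 - 128 \cdot 133 = -25026 - 17024 = -42050$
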